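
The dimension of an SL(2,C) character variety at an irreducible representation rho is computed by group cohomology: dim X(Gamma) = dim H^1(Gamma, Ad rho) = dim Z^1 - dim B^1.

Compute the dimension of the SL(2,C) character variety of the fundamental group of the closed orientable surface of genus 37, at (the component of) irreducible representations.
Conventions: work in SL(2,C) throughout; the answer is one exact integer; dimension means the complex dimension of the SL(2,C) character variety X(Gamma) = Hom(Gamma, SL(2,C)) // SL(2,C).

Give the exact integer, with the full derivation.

216

Gamma = pi_1(Sigma_37) = < a_1, b_1, ..., a_37, b_37 | prod [a_i, b_i] > has 2g = 74 generators and 1 relator.
Unconstrained cocycle data is one sl_2 vector per generator (222 dimensions), cut by the relator condition d_2(z) = 0.
d_2 is surjective at irreducible rho (its cokernel H^2 is dual to H^0 = 0), so dim Z^1 = 222 - 3 = 219.
dim B^1 = 3 (coboundaries, injective at irreducible rho).
dim X = dim H^1 = 219 - 3 = 216.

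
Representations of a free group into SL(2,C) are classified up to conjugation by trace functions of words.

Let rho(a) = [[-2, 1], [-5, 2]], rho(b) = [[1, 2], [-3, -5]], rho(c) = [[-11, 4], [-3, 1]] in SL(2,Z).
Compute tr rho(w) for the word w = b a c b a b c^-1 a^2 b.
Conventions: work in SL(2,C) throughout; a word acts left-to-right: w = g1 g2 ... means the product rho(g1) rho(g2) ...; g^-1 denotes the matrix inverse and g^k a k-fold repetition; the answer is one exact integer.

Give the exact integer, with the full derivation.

rho(b) = [[1, 2], [-3, -5]]
... * rho(a) = [[-2, 1], [-5, 2]]  ->  [[-12, 5], [31, -13]]
... * rho(c) = [[-11, 4], [-3, 1]]  ->  [[117, -43], [-302, 111]]
... * rho(b) = [[1, 2], [-3, -5]]  ->  [[246, 449], [-635, -1159]]
... * rho(a) = [[-2, 1], [-5, 2]]  ->  [[-2737, 1144], [7065, -2953]]
... * rho(b) = [[1, 2], [-3, -5]]  ->  [[-6169, -11194], [15924, 28895]]
... * rho(c^-1) = [[1, -4], [3, -11]]  ->  [[-39751, 147810], [102609, -381541]]
... * rho(a) = [[-2, 1], [-5, 2]]  ->  [[-659548, 255869], [1702487, -660473]]
... * rho(a) = [[-2, 1], [-5, 2]]  ->  [[39751, -147810], [-102609, 381541]]
... * rho(b) = [[1, 2], [-3, -5]]  ->  [[483181, 818552], [-1247232, -2112923]]
tr = 483181 + -2112923 = -1629742

-1629742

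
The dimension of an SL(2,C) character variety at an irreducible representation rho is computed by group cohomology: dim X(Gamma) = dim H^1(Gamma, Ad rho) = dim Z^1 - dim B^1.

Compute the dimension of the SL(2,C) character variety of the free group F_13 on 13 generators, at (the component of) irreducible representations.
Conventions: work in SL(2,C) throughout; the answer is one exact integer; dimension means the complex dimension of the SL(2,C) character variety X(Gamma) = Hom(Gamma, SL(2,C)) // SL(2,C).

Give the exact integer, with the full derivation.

36

Here Gamma is free of rank 13 — no relator constrains a cocycle.
So Z^1 = (sl_2)^13 in full: dim Z^1 = 39.
Irreducibility makes the coboundary map sl_2 -> Z^1 injective (trivial centralizer), so dim B^1 = 3.
dim X = dim H^1 = dim Z^1 - dim B^1 = 39 - 3 = 36.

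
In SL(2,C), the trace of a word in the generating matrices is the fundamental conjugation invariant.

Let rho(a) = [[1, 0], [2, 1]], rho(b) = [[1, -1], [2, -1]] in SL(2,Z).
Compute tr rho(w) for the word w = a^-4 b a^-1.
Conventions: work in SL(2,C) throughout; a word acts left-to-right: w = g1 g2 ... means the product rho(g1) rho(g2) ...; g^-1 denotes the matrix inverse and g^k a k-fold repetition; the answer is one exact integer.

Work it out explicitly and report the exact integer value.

rho(a^-1) = [[1, 0], [-2, 1]]
... * rho(a^-1) = [[1, 0], [-2, 1]]  ->  [[1, 0], [-4, 1]]
... * rho(a^-1) = [[1, 0], [-2, 1]]  ->  [[1, 0], [-6, 1]]
... * rho(a^-1) = [[1, 0], [-2, 1]]  ->  [[1, 0], [-8, 1]]
... * rho(b) = [[1, -1], [2, -1]]  ->  [[1, -1], [-6, 7]]
... * rho(a^-1) = [[1, 0], [-2, 1]]  ->  [[3, -1], [-20, 7]]
tr = 3 + 7 = 10

10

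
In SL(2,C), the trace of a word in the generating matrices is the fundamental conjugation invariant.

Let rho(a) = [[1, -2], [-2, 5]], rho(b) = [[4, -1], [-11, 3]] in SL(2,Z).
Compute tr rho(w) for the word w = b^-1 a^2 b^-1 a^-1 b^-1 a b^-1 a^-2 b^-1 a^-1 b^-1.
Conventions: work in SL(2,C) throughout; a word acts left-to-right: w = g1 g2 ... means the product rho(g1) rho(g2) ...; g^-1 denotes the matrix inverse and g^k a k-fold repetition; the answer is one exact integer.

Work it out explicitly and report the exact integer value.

rho(b^-1) = [[3, 1], [11, 4]]
... * rho(a) = [[1, -2], [-2, 5]]  ->  [[1, -1], [3, -2]]
... * rho(a) = [[1, -2], [-2, 5]]  ->  [[3, -7], [7, -16]]
... * rho(b^-1) = [[3, 1], [11, 4]]  ->  [[-68, -25], [-155, -57]]
... * rho(a^-1) = [[5, 2], [2, 1]]  ->  [[-390, -161], [-889, -367]]
... * rho(b^-1) = [[3, 1], [11, 4]]  ->  [[-2941, -1034], [-6704, -2357]]
... * rho(a) = [[1, -2], [-2, 5]]  ->  [[-873, 712], [-1990, 1623]]
... * rho(b^-1) = [[3, 1], [11, 4]]  ->  [[5213, 1975], [11883, 4502]]
... * rho(a^-1) = [[5, 2], [2, 1]]  ->  [[30015, 12401], [68419, 28268]]
... * rho(a^-1) = [[5, 2], [2, 1]]  ->  [[174877, 72431], [398631, 165106]]
... * rho(b^-1) = [[3, 1], [11, 4]]  ->  [[1321372, 464601], [3012059, 1059055]]
... * rho(a^-1) = [[5, 2], [2, 1]]  ->  [[7536062, 3107345], [17178405, 7083173]]
... * rho(b^-1) = [[3, 1], [11, 4]]  ->  [[56788981, 19965442], [129450118, 45511097]]
tr = 56788981 + 45511097 = 102300078

102300078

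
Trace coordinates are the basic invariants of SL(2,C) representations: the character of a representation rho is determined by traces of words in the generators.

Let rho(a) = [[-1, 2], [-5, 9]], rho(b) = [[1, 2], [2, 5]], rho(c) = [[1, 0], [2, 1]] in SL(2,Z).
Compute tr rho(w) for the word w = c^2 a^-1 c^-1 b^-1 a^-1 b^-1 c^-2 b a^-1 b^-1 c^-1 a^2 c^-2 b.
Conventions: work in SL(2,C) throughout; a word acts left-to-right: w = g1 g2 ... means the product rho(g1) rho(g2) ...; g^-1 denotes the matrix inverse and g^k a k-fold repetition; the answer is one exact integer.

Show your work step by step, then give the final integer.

rho(c) = [[1, 0], [2, 1]]
... * rho(c) = [[1, 0], [2, 1]]  ->  [[1, 0], [4, 1]]
... * rho(a^-1) = [[9, -2], [5, -1]]  ->  [[9, -2], [41, -9]]
... * rho(c^-1) = [[1, 0], [-2, 1]]  ->  [[13, -2], [59, -9]]
... * rho(b^-1) = [[5, -2], [-2, 1]]  ->  [[69, -28], [313, -127]]
... * rho(a^-1) = [[9, -2], [5, -1]]  ->  [[481, -110], [2182, -499]]
... * rho(b^-1) = [[5, -2], [-2, 1]]  ->  [[2625, -1072], [11908, -4863]]
... * rho(c^-1) = [[1, 0], [-2, 1]]  ->  [[4769, -1072], [21634, -4863]]
... * rho(c^-1) = [[1, 0], [-2, 1]]  ->  [[6913, -1072], [31360, -4863]]
... * rho(b) = [[1, 2], [2, 5]]  ->  [[4769, 8466], [21634, 38405]]
... * rho(a^-1) = [[9, -2], [5, -1]]  ->  [[85251, -18004], [386731, -81673]]
... * rho(b^-1) = [[5, -2], [-2, 1]]  ->  [[462263, -188506], [2097001, -855135]]
... * rho(c^-1) = [[1, 0], [-2, 1]]  ->  [[839275, -188506], [3807271, -855135]]
... * rho(a) = [[-1, 2], [-5, 9]]  ->  [[103255, -18004], [468404, -81673]]
... * rho(a) = [[-1, 2], [-5, 9]]  ->  [[-13235, 44474], [-60039, 201751]]
... * rho(c^-1) = [[1, 0], [-2, 1]]  ->  [[-102183, 44474], [-463541, 201751]]
... * rho(c^-1) = [[1, 0], [-2, 1]]  ->  [[-191131, 44474], [-867043, 201751]]
... * rho(b) = [[1, 2], [2, 5]]  ->  [[-102183, -159892], [-463541, -725331]]
tr = -102183 + -725331 = -827514

-827514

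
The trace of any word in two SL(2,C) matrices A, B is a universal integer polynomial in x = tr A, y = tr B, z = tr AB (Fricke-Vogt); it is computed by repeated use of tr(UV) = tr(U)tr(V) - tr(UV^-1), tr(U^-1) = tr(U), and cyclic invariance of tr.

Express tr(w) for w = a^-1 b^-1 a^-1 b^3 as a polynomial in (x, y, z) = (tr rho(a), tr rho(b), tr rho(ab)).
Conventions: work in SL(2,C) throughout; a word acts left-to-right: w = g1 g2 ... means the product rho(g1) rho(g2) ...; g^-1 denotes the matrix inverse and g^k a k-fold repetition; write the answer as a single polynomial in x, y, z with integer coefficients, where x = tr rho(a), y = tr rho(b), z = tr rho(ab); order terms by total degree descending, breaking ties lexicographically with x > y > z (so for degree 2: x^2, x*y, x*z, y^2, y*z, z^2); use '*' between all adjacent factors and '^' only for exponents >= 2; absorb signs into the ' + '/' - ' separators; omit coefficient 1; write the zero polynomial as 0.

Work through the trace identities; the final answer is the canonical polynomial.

x*y^3*z - y^4 - y^2*z^2 - 2*x*y*z + 4*y^2 + z^2 - 2

so trace(b^2) = trace(b) trace(b) - trace(1)  (reduce the b square) = y^2 - 2
trace(b^2 a) = trace(b) trace(a b) - trace(a)  (reduce the b square) = y*z - x
trace(b^2 a^-1) = trace(b^2) trace(a) - trace(b^2 a)  (eliminate a^-1) = x*y^2 - y*z - x
reduce: trace(a^2 b) = trace(a) trace(b a) - trace(b)  (reduce the a square) = x*z - y
reduce: trace(a^2) = trace(a) trace(a) - trace(1)  (reduce the a square) = x^2 - 2
trace(a^2 b^2) = trace(b) trace(a^2 b) - trace(a^2)  (reduce the b square) = x*y*z - x^2 - y^2 + 2
trace(a b^3 a) = trace(b) trace(a^2 b^2) - trace(a^2 b)  (reduce the b square) = x*y^2*z - x^2*y - y^3 - x*z + 3*y
reduce: trace(a b a b) = trace(b a) trace(b a) - trace(1)  (split on b) = z^2 - 2
trace(a b a b^2) = trace(b) trace(a b a b) - trace(a b a)  (reduce the b square) = y*z^2 - x*z - y
reduce: trace(a b^3 a b) = trace(b) trace(a b a b^2) - trace(a b a b)  (reduce the b square) = y^2*z^2 - x*y*z - y^2 - z^2 + 2
reduce: trace(b^-1 a b^3 a) = trace(a b^3 a) trace(b) - trace(a b^3 a b)  (eliminate b^-1) = x*y^3*z - x^2*y^2 - y^4 - y^2*z^2 + 4*y^2 + z^2 - 2
so trace(b^3 a^-1 b^-1 a) = trace(b^-1 a b^3) trace(a) - trace(b^-1 a b^3 a)  (eliminate a^-1) = -x*y^3*z + x^2*y^2 + y^4 + y^2*z^2 + x*y*z - x^2 - 4*y^2 - z^2 + 2
reduce: trace(a^-1 b^-1 a^-1 b^3) = trace(b^3 a^-1 b^-1) trace(a) - trace(b^3 a^-1 b^-1 a)  (eliminate a^-1) = x*y^3*z - y^4 - y^2*z^2 - 2*x*y*z + 4*y^2 + z^2 - 2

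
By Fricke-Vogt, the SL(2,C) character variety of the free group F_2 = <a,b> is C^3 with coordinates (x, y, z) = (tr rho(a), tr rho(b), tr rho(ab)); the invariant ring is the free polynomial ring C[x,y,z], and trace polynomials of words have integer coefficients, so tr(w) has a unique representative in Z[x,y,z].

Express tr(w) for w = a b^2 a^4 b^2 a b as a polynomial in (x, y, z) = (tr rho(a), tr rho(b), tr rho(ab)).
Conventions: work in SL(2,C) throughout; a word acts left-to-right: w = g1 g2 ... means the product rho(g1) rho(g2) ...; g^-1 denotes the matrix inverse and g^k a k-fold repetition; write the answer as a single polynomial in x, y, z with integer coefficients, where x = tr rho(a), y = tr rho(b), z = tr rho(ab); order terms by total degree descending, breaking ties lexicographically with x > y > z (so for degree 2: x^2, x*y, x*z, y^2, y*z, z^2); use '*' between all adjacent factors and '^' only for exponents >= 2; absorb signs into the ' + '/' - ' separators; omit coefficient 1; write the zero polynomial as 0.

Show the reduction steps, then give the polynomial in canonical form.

x^3*y^2*z^3 - 2*x^4*y*z^2 - x^2*y^3*z^2 + x^5*z - 2*x*y^2*z^3 + x^4*y + x^2*y^3 + 6*x^2*y*z^2 + y^3*z^2 - 4*x^3*z + x*y^2*z - 5*x^2*y - y^3 - 2*y*z^2 + 3*x*z + 3*y

tr(a b a b) = tr(b a) * tr(b a) - tr(1)   [split at repeated b] = z^2 - 2
tr(a b a b a b) = tr(a b) * tr(a b a b) - tr(a^-1 b^-1)   [split at repeated a] = z^3 - 3*z
so tr(b a b) = tr(b) * tr(a b) - tr(a) = y*z - x
so tr(a b a b a) = tr(a) * tr(b a b a) - tr(b a b) = x*z^2 - y*z - x
tr(b^2 a b a b a) = tr(b) * tr(a b a b a b) - tr(a b a b a) = y*z^3 - x*z^2 - 2*y*z + x
so tr(a b a) = tr(a) * tr(b a) - tr(b) = x*z - y
reduce: tr(b a b a b) = tr(b) * tr(a b a b) - tr(a b a) = y*z^2 - x*z - y
so tr(b^2 a b a b) = tr(b) * tr(b a b a b) - tr(b a b a) = y^2*z^2 - x*y*z - y^2 - z^2 + 2
reduce: tr(b^2 a b a b a^2) = tr(a) * tr(b^2 a b a b a) - tr(b^2 a b a b) = x*y*z^3 - x^2*z^2 - y^2*z^2 - x*y*z + x^2 + y^2 + z^2 - 2
so tr(b^2 a b a b a^3) = tr(a) * tr(b^2 a b a b a^2) - tr(b^2 a b a b a) = x^2*y*z^3 - x^3*z^2 - x*y^2*z^2 - x^2*y*z - y*z^3 + x^3 + x*y^2 + 2*x*z^2 + 2*y*z - 3*x
reduce: tr(a^4 b^2 a b a b) = tr(a) * tr(b^2 a b a b a^3) - tr(b^2 a b a b a^2) = x^3*y*z^3 - x^4*z^2 - x^2*y^2*z^2 - x^3*y*z - 2*x*y*z^3 + x^4 + x^2*y^2 + 3*x^2*z^2 + y^2*z^2 + 3*x*y*z - 4*x^2 - y^2 - z^2 + 2
tr(b a b a^3) = tr(a) * tr(b a b a^2) - tr(b a b a) = x^2*z^2 - x*y*z - x^2 - z^2 + 2
so tr(a b a^4 b) = tr(a) * tr(b a b a^3) - tr(b a b a^2) = x^3*z^2 - x^2*y*z - x^3 - 2*x*z^2 + y*z + 3*x
so tr(b a^3) = tr(a) * tr(b a^2) - tr(b a) = x^2*z - x*y - z
so tr(a b a^3) = tr(a) * tr(b a^3) - tr(b a^2) = x^3*z - x^2*y - 2*x*z + y
tr(a b a^4) = tr(a) * tr(a b a^3) - tr(a b a^2) = x^4*z - x^3*y - 3*x^2*z + 2*x*y + z
tr(a^2 b^2 a b a^2) = tr(b) * tr(a b a^4 b) - tr(a b a^4) = x^3*y*z^2 - x^4*z - x^2*y^2*z - 2*x*y*z^2 + 3*x^2*z + y^2*z + x*y - z
reduce: tr(b^2 a b a^2) = tr(b) * tr(a b a^2 b) - tr(a b a^2) = x*y*z^2 - x^2*z - y^2*z + z
so tr(a^2 b^2 a b a) = tr(a) * tr(b^2 a b a^2) - tr(b^2 a b a) = x^2*y*z^2 - x^3*z - x*y^2*z - y*z^2 + 2*x*z + y
tr(a^4 b^2 a b a) = tr(a) * tr(a^2 b^2 a b a^2) - tr(a^2 b^2 a b a) = x^4*y*z^2 - x^5*z - x^3*y^2*z - 3*x^2*y*z^2 + 4*x^3*z + 2*x*y^2*z + x^2*y + y*z^2 - 3*x*z - y
reduce: tr(a b^2 a^4 b^2 a b) = tr(b) * tr(a^4 b^2 a b a b) - tr(a^4 b^2 a b a) = x^3*y^2*z^3 - 2*x^4*y*z^2 - x^2*y^3*z^2 + x^5*z - 2*x*y^2*z^3 + x^4*y + x^2*y^3 + 6*x^2*y*z^2 + y^3*z^2 - 4*x^3*z + x*y^2*z - 5*x^2*y - y^3 - 2*y*z^2 + 3*x*z + 3*y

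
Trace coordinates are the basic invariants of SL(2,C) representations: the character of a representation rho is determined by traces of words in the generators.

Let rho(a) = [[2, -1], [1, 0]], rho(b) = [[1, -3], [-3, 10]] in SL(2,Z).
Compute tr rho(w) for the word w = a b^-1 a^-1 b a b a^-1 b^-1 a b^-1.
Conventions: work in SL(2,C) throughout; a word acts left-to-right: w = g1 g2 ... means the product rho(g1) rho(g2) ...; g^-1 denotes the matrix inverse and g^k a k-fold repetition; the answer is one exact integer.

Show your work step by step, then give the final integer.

rho(a) = [[2, -1], [1, 0]]
... * rho(b^-1) = [[10, 3], [3, 1]]  ->  [[17, 5], [10, 3]]
... * rho(a^-1) = [[0, 1], [-1, 2]]  ->  [[-5, 27], [-3, 16]]
... * rho(b) = [[1, -3], [-3, 10]]  ->  [[-86, 285], [-51, 169]]
... * rho(a) = [[2, -1], [1, 0]]  ->  [[113, 86], [67, 51]]
... * rho(b) = [[1, -3], [-3, 10]]  ->  [[-145, 521], [-86, 309]]
... * rho(a^-1) = [[0, 1], [-1, 2]]  ->  [[-521, 897], [-309, 532]]
... * rho(b^-1) = [[10, 3], [3, 1]]  ->  [[-2519, -666], [-1494, -395]]
... * rho(a) = [[2, -1], [1, 0]]  ->  [[-5704, 2519], [-3383, 1494]]
... * rho(b^-1) = [[10, 3], [3, 1]]  ->  [[-49483, -14593], [-29348, -8655]]
tr = -49483 + -8655 = -58138

-58138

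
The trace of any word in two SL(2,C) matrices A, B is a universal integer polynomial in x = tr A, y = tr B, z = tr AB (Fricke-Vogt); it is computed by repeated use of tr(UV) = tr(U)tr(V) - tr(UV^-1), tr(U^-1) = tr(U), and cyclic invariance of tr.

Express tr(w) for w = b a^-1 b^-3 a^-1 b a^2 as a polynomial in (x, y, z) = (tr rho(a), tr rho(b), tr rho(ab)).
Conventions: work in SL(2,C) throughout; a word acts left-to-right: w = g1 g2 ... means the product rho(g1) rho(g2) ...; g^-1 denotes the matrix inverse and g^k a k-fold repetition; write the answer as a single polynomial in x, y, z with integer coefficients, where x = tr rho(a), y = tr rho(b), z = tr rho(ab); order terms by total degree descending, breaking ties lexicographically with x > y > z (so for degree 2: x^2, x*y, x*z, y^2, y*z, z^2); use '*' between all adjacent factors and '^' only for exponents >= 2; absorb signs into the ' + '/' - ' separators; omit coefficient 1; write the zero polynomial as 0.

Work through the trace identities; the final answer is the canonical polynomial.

x^2*y^3*z^2 - 2*x^3*y^2*z - 2*x*y^4*z - x*y^2*z^3 + x^4*y + 2*x^2*y^3 + y^5 + y^3*z^2 + x^3*z + 6*x*y^2*z + x*z^3 - 5*x^2*y - 5*y^3 - y*z^2 - 4*x*z + 5*y

trace(b^2 a) = trace(b)*trace(a b) - trace(a)  (reduce the b square) = y*z - x
apply: trace(b^2) = trace(b)*trace(b) - trace(1)  (reduce the b square) = y^2 - 2
apply: trace(b a^2 b) = trace(a)*trace(b^2 a) - trace(b^2)  (reduce the a square) = x*y*z - x^2 - y^2 + 2
apply: trace(b a b a) = trace(b a)*trace(b a) - trace(1)  (split on b) = z^2 - 2
trace(b a^2 b a) = trace(a)*trace(b a b a) - trace(b a b)  (reduce the a square) = x*z^2 - y*z - x
use: trace(a^-1 b a^2 b) = trace(b a^2 b)*trace(a) - trace(b a^2 b a)  (eliminate a^-1) = x^2*y*z - x^3 - x*y^2 - x*z^2 + y*z + 3*x
trace(a^-1 b a^2 b a^-1) = trace(a^-1 b a^2 b)*trace(a) - trace(a^-1 b a^2 b a)  (eliminate a^-1) = x^3*y*z - x^4 - x^2*y^2 - x^2*z^2 + 4*x^2 + y^2 - 2
use: trace(b^3 a) = trace(b)*trace(b a b) - trace(b a)  (reduce the b square) = y^2*z - x*y - z
apply: trace(b^3) = trace(b)*trace(b^2) - trace(b)  (reduce the b square) = y^3 - 3*y
trace(b^2 a^2 b) = trace(a)*trace(b^3 a) - trace(b^3)  (reduce the a square) = x*y^2*z - x^2*y - y^3 - x*z + 3*y
apply: trace(a b a) = trace(a)*trace(b a) - trace(b)  (reduce the a square) = x*z - y
trace(b a b^2 a) = trace(b)*trace(a b a b) - trace(a b a)  (reduce the b square) = y*z^2 - x*z - y
use: trace(b^2 a^2 b a) = trace(a)*trace(b a b^2 a) - trace(b a b^2)  (reduce the a square) = x*y*z^2 - x^2*z - y^2*z + z
apply: trace(b a^2 b a^-1 b) = trace(b^2 a^2 b)*trace(a) - trace(b^2 a^2 b a)  (eliminate a^-1) = x^2*y^2*z - x^3*y - x*y^3 - x*y*z^2 + y^2*z + 3*x*y - z
trace(b a b a^2 b) = trace(a)*trace(b^2 a b a) - trace(b^2 a b)  (reduce the a square) = x*y*z^2 - x^2*z - y^2*z + z
use: trace(b a b a b a) = trace(a b a b)*trace(a b) - trace(b a)  (split on a) = z^3 - 3*z
apply: trace(b a b a^2 b a) = trace(a)*trace(b a b a b a) - trace(b a b a b)  (reduce the a square) = x*z^3 - y*z^2 - 2*x*z + y
trace(b a^2 b a^-1 b a) = trace(b a b a^2 b)*trace(a) - trace(b a b a^2 b a)  (eliminate a^-1) = x^2*y*z^2 - x^3*z - x*y^2*z - x*z^3 + y*z^2 + 3*x*z - y
trace(a^-1 b a^2 b a^-1 b) = trace(b a^2 b a^-1 b)*trace(a) - trace(b a^2 b a^-1 b a)  (eliminate a^-1) = x^3*y^2*z - x^4*y - x^2*y^3 - 2*x^2*y*z^2 + x^3*z + 2*x*y^2*z + x*z^3 + 3*x^2*y - y*z^2 - 4*x*z + y
apply: trace(a^-1 b a^2 b a^-1 b^-1) = trace(a^-1 b a^2 b a^-1)*trace(b) - trace(a^-1 b a^2 b a^-1 b)  (eliminate b^-1) = x^2*y*z^2 - x^3*z - 2*x*y^2*z - x*z^3 + x^2*y + y^3 + y*z^2 + 4*x*z - 3*y
apply: trace(a^-1 b a^2 b a^-1 b^-2) = trace(a^-1 b a^2 b a^-1 b^-1)*trace(b) - trace(a^-1 b a^2 b a^-1)  (eliminate b^-1) = x^2*y^2*z^2 - 2*x^3*y*z - 2*x*y^3*z - x*y*z^3 + x^4 + 2*x^2*y^2 + x^2*z^2 + y^4 + y^2*z^2 + 4*x*y*z - 4*x^2 - 4*y^2 + 2
apply: trace(b a^-1 b^-3 a^-1 b a^2) = trace(a^-1 b a^2 b a^-1 b^-2)*trace(b) - trace(a^-1 b a^2 b a^-1 b^-1)  (eliminate b^-1) = x^2*y^3*z^2 - 2*x^3*y^2*z - 2*x*y^4*z - x*y^2*z^3 + x^4*y + 2*x^2*y^3 + y^5 + y^3*z^2 + x^3*z + 6*x*y^2*z + x*z^3 - 5*x^2*y - 5*y^3 - y*z^2 - 4*x*z + 5*y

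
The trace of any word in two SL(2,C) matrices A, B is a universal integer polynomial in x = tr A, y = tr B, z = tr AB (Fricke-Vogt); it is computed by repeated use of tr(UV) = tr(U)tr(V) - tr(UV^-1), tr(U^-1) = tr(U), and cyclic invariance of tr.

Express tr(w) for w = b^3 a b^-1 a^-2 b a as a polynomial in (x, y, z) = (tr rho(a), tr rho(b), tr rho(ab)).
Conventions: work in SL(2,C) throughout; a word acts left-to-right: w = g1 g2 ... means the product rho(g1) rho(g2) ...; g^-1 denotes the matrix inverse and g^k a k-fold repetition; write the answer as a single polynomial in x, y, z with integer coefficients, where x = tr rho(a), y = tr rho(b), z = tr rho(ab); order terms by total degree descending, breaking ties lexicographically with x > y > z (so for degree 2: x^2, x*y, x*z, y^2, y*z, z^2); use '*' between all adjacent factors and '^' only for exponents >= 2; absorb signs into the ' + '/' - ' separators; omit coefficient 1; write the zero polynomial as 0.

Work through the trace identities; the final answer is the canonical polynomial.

-x^2*y^3*z^2 + 2*x^3*y^2*z + x*y^4*z + x*y^2*z^3 - x^4*y - x^2*y^3 - x^3*z - 5*x*y^2*z - x*z^3 + 4*x^2*y + y^3 + 4*x*z - 3*y

so trace(b a b) = trace(b) * trace(a b) - trace(a) = y*z - x
reduce: trace(b^2 a b) = trace(b) * trace(b a b) - trace(b a) = y^2*z - x*y - z
so trace(b a b^3) = trace(b) * trace(b^2 a b) - trace(b^2 a) = y^3*z - x*y^2 - 2*y*z + x
trace(a b a b) = trace(b a) * trace(b a) - trace(1) = z^2 - 2
so trace(a b a) = trace(a) * trace(b a) - trace(b) = x*z - y
reduce: trace(b a b a b) = trace(b) * trace(a b a b) - trace(a b a) = y*z^2 - x*z - y
trace(b a b^3 a) = trace(b) * trace(b a b a b) - trace(b a b a) = y^2*z^2 - x*y*z - y^2 - z^2 + 2
trace(a^-1 b a b^3) = trace(b a b^3) * trace(a) - trace(b a b^3 a) = x*y^3*z - x^2*y^2 - y^2*z^2 - x*y*z + x^2 + y^2 + z^2 - 2
so trace(a^2) = trace(a) * trace(a) - trace(1) = x^2 - 2
trace(a b^2 a) = trace(b) * trace(a^2 b) - trace(a^2) = x*y*z - x^2 - y^2 + 2
so trace(b a b^2 a b) = trace(b) * trace(a b^2 a b) - trace(a b^2 a) = y^2*z^2 - 2*x*y*z + x^2 - 2
trace(b a b^3 a b) = trace(b) * trace(b a b^2 a b) - trace(b a b^2 a) = y^3*z^2 - 2*x*y^2*z + x^2*y - y*z^2 + x*z - y
trace(a b a b a b) = trace(b a b a) * trace(b a) - trace(a b) = z^3 - 3*z
trace(a b a b a) = trace(a) * trace(b a b a) - trace(b a b) = x*z^2 - y*z - x
trace(b a b a b a b) = trace(b) * trace(a b a b a b) - trace(a b a b a) = y*z^3 - x*z^2 - 2*y*z + x
so trace(b a b^3 a b a) = trace(b) * trace(b a b a b a b) - trace(b a b a b a) = y^2*z^3 - x*y*z^2 - 2*y^2*z - z^3 + x*y + 3*z
so trace(a^-1 b a b^3 a b) = trace(b a b^3 a b) * trace(a) - trace(b a b^3 a b a) = x*y^3*z^2 - 2*x^2*y^2*z - y^2*z^3 + x^3*y + x^2*z + 2*y^2*z + z^3 - 2*x*y - 3*z
so trace(a^-2 b a b^3 a b) = trace(a^-1 b a b^3 a b) * trace(a) - trace(a^-1 b a b^3 a b a) = x^2*y^3*z^2 - 2*x^3*y^2*z - x*y^2*z^3 + x^4*y - y^3*z^2 + x^3*z + 4*x*y^2*z + x*z^3 - 3*x^2*y + y*z^2 - 4*x*z + y
so trace(b^3 a b^-1 a^-2 b a) = trace(a^-2 b a b^3 a) * trace(b) - trace(a^-2 b a b^3 a b) = -x^2*y^3*z^2 + 2*x^3*y^2*z + x*y^4*z + x*y^2*z^3 - x^4*y - x^2*y^3 - x^3*z - 5*x*y^2*z - x*z^3 + 4*x^2*y + y^3 + 4*x*z - 3*y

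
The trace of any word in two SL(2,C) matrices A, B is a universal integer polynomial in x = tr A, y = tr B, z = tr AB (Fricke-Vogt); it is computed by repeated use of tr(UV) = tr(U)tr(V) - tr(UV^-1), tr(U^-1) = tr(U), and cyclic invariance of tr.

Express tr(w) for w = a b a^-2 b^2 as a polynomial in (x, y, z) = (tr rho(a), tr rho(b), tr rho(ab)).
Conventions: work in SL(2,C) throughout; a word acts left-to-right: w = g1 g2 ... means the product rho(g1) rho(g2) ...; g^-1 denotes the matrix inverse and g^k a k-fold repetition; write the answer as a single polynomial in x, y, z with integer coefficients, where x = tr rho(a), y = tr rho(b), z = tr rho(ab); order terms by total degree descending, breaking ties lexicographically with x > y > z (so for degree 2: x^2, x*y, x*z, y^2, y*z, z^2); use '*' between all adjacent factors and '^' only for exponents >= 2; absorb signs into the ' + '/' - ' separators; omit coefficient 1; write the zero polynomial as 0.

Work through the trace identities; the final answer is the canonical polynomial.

x^2*y^2*z - x^3*y - x*y*z^2 - y^2*z + 2*x*y + z

tr(b a b) = tr(b)*tr(a b) - tr(a) = y*z - x
tr(b^2 a b) = tr(b)*tr(b a b) - tr(b a) = y^2*z - x*y - z
tr(a b a b) = tr(b a)*tr(b a) - tr(1) = z^2 - 2
tr(a b a) = tr(a)*tr(b a) - tr(b) = x*z - y
tr(b^2 a b a) = tr(b)*tr(a b a b) - tr(a b a) = y*z^2 - x*z - y
tr(b^2 a b a^-1) = tr(b^2 a b)*tr(a) - tr(b^2 a b a) = x*y^2*z - x^2*y - y*z^2 + y
tr(a b a^-2 b^2) = tr(b^2 a b a^-1)*tr(a) - tr(b^2 a b) = x^2*y^2*z - x^3*y - x*y*z^2 - y^2*z + 2*x*y + z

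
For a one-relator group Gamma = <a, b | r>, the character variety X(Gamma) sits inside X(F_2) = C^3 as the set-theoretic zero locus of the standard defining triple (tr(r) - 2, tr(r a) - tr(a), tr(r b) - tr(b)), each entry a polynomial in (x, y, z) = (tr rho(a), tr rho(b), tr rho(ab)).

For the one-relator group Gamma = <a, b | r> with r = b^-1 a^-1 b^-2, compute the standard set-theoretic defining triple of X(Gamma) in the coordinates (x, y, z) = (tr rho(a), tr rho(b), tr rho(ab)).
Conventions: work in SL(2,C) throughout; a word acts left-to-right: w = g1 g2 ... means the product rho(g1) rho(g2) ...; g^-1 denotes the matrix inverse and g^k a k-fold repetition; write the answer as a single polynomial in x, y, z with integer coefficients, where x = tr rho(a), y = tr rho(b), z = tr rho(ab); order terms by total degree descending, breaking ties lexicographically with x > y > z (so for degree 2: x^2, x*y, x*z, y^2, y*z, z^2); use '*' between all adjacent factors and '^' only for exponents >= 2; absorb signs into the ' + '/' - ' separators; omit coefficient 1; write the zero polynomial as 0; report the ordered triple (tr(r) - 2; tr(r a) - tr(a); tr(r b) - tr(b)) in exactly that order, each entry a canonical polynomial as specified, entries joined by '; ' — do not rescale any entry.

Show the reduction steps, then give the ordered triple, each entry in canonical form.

next, tr(b^-1) = tr(b) = y
next, tr(b^-1 a) = tr(a) * tr(b) - tr(a b) = x*y - z
tr(b^-1 a^-1) = tr(b^-1) * tr(a) - tr(b^-1 a) = z
tr(a^-1 b^-2) = tr(b^-1 a^-1) * tr(b) - tr(b^-1 a^-1 b) = y*z - x
tr(b^-1 a^-1 b^-2) = tr(a^-1 b^-2) * tr(b) - tr(a^-1 b^-1) = y^2*z - x*y - z
and tr(b^-2) = tr(b^-1) * tr(b) - tr(1) = y^2 - 2
and tr(b a b a) = tr(b a) * tr(b a) - tr(1)   [split at repeated b] = z^2 - 2
and tr(a b a^-1 b) = tr(b a b) * tr(a) - tr(b a b a) = x*y*z - x^2 - z^2 + 2
next, tr(a b a^-1 b^-1) = tr(a b a^-1) * tr(b) - tr(a b a^-1 b) = -x*y*z + x^2 + y^2 + z^2 - 2
tr(a^-1 b^-2 a b) = tr(a b a^-1 b^-1) * tr(b) - tr(a b a^-1) = -x*y^2*z + x^2*y + y^3 + y*z^2 - 3*y
and tr(b^-1 a^-1 b^-2 a) = tr(a^-1 b^-2 a) * tr(b) - tr(a^-1 b^-2 a b) = x*y^2*z - x^2*y - y*z^2 + y
assemble the triple (tr(r) - 2; tr(r a) - x; tr(r b) - y)

y^2*z - x*y - z - 2; x*y^2*z - x^2*y - y*z^2 - x + y; y*z - x - y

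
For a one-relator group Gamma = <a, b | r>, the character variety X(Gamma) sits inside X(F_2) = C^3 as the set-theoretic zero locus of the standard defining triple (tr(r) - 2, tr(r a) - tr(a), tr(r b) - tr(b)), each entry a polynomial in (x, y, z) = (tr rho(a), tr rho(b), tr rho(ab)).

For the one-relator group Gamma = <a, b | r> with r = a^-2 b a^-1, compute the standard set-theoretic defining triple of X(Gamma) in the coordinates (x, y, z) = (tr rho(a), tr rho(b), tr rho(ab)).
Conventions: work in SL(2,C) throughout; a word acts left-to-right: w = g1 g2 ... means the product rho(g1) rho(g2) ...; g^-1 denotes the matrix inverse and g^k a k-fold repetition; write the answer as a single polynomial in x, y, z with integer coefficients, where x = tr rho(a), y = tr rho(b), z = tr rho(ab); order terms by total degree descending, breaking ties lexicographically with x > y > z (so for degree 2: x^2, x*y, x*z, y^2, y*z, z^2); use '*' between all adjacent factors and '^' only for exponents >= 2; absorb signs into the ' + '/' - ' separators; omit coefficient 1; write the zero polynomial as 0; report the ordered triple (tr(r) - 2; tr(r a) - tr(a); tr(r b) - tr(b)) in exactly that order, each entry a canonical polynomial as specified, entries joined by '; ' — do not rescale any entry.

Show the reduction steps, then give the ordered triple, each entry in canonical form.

tr(a^-1 b) = tr(b)*tr(a) - tr(b a)   [inverse elimination on a] = x*y - z
tr(a^-1 b a^-1) = tr(a^-1 b)*tr(a) - tr(a^-1 b a)   [inverse elimination on a] = x^2*y - x*z - y
apply: tr(a^-2 b a^-1) = tr(a^-1 b a^-1)*tr(a) - tr(a^-1 b)   [inverse elimination on a] = x^3*y - x^2*z - 2*x*y + z
use: tr(b^2) = tr(b)*tr(b) - tr(1)  (reduce the b square) = y^2 - 2
use: tr(b^2 a) = tr(b)*tr(a b) - tr(a)  (reduce the b square) = y*z - x
tr(b a^-1 b) = tr(b^2)*tr(a) - tr(b^2 a)  (eliminate a^-1) = x*y^2 - y*z - x
use: tr(b a b a) = tr(b a)*tr(b a) - tr(1)  (split on b) = z^2 - 2
tr(b a^-1 b a) = tr(b a b)*tr(a) - tr(b a b a)  (eliminate a^-1) = x*y*z - x^2 - z^2 + 2
tr(b a^-1 b a^-1) = tr(b a^-1 b)*tr(a) - tr(b a^-1 b a)  (eliminate a^-1) = x^2*y^2 - 2*x*y*z + z^2 - 2
use: tr(a^-2 b a^-1 b) = tr(b a^-1 b a^-1)*tr(a) - tr(b a^-1 b)  (eliminate a^-1) = x^3*y^2 - 2*x^2*y*z - x*y^2 + x*z^2 + y*z - x
assemble the triple (tr(r) - 2; tr(r a) - x; tr(r b) - y)

x^3*y - x^2*z - 2*x*y + z - 2; x^2*y - x*z - x - y; x^3*y^2 - 2*x^2*y*z - x*y^2 + x*z^2 + y*z - x - y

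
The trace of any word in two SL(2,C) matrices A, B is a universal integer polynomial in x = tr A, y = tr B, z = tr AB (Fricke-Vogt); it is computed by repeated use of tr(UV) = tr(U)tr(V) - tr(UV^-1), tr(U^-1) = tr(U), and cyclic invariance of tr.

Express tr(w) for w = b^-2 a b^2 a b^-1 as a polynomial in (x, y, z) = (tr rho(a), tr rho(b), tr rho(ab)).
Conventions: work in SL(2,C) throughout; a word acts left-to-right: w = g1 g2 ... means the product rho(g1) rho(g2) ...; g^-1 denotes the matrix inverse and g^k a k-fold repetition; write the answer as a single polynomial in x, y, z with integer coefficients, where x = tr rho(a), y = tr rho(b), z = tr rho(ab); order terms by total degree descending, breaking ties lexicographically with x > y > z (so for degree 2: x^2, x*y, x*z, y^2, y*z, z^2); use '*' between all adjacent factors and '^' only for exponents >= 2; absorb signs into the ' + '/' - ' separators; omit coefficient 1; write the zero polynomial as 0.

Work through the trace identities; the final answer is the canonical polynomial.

x*y^4*z - x^2*y^3 - y^5 - y^3*z^2 - x*y^2*z + 2*x^2*y + 5*y^3 + y*z^2 - x*z - 5*y

reduce: trace(b^2 a) = trace(b) * trace(a b) - trace(a) = y*z - x
so trace(b^2) = trace(b) * trace(b) - trace(1) = y^2 - 2
reduce: trace(a b^2 a) = trace(a) * trace(b^2 a) - trace(b^2) = x*y*z - x^2 - y^2 + 2
so trace(a b a b) = trace(a b) * trace(a b) - trace(1)   [split at repeated a] = z^2 - 2
reduce: trace(a b a) = trace(a) * trace(b a) - trace(b) = x*z - y
so trace(a b^2 a b) = trace(b) * trace(a b a b) - trace(a b a) = y*z^2 - x*z - y
trace(a b^2 a b^-1) = trace(a b^2 a) * trace(b) - trace(a b^2 a b) = x*y^2*z - x^2*y - y^3 - y*z^2 + x*z + 3*y
trace(b^-1 a b^2 a b^-1) = trace(a b^2 a b^-1) * trace(b) - trace(a b^2 a) = x*y^3*z - x^2*y^2 - y^4 - y^2*z^2 + x^2 + 4*y^2 - 2
trace(b^-2 a b^2 a b^-1) = trace(b^-1 a b^2 a b^-1) * trace(b) - trace(b^-1 a b^2 a) = x*y^4*z - x^2*y^3 - y^5 - y^3*z^2 - x*y^2*z + 2*x^2*y + 5*y^3 + y*z^2 - x*z - 5*y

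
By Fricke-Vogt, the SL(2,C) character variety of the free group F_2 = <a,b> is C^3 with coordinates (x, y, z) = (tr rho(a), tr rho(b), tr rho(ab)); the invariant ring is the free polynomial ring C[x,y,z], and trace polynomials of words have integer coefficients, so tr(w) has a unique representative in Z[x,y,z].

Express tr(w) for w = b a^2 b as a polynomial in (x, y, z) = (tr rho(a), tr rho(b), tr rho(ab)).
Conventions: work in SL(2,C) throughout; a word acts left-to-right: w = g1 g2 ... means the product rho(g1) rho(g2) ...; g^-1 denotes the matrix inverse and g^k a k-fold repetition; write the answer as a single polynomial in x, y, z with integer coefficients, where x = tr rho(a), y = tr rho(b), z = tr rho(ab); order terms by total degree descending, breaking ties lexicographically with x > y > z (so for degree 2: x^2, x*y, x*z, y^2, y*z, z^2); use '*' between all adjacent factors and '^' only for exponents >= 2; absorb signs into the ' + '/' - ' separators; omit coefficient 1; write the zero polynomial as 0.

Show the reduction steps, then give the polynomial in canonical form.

x*y*z - x^2 - y^2 + 2

so tr(b^2 a) = tr(b)*tr(a b) - tr(a)   [square of b] = y*z - x
reduce: tr(b^2) = tr(b)*tr(b) - tr(1)   [square of b] = y^2 - 2
so tr(b a^2 b) = tr(a)*tr(b^2 a) - tr(b^2)   [square of a] = x*y*z - x^2 - y^2 + 2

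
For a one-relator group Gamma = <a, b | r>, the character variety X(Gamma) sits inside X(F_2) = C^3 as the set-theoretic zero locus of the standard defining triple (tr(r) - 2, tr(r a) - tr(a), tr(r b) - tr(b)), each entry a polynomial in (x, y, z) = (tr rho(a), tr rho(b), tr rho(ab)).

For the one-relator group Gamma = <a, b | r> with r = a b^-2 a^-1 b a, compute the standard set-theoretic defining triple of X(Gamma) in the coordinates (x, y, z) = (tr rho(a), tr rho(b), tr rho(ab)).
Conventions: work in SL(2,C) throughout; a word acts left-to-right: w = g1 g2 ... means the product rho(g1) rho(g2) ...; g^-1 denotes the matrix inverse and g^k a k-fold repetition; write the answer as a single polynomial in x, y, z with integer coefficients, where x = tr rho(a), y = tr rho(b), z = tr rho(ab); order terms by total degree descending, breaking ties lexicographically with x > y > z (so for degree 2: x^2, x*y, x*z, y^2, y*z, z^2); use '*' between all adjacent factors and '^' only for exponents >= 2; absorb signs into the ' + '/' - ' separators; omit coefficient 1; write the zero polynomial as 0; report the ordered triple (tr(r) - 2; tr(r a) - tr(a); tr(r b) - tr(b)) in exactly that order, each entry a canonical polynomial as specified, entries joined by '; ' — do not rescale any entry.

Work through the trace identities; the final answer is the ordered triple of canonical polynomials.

trace(b^2 a) = trace(b)*trace(a b) - trace(a)   [square of b] = y*z - x
next, trace(b^2) = trace(b)*trace(b) - trace(1)   [square of b] = y^2 - 2
next, trace(b a^2 b) = trace(a)*trace(b^2 a) - trace(b^2)   [square of a] = x*y*z - x^2 - y^2 + 2
next, trace(b a b a) = trace(b a)*trace(b a) - trace(1)   [split at a repeated b] = z^2 - 2
trace(b a^2 b a) = trace(a)*trace(b a b a) - trace(b a b)   [square of a] = x*z^2 - y*z - x
next, trace(a^-1 b a^2 b) = trace(b a^2 b)*trace(a) - trace(b a^2 b a)   [inverse elimination on a] = x^2*y*z - x^3 - x*y^2 - x*z^2 + y*z + 3*x
next, trace(b^-1 a^-1 b a^2) = trace(a^-1 b a^2)*trace(b) - trace(a^-1 b a^2 b)   [inverse elimination on b] = -x^2*y*z + x^3 + x*y^2 + x*z^2 - 3*x
trace(a b^-2 a^-1 b a) = trace(b^-1 a^-1 b a^2)*trace(b) - trace(b^-1 a^-1 b a^2 b)   [inverse elimination on b] = -x^2*y^2*z + x^3*y + x*y^3 + x*y*z^2 - 3*x*y - z
and trace(b a^2) = trace(a)*trace(b a) - trace(b)  (reduce the a square) = x*z - y
trace(b a^3 b) = trace(a)*trace(b^2 a^2) - trace(b^2 a)  (reduce the a square) = x^2*y*z - x^3 - x*y^2 - y*z + 3*x
trace(b a^3 b a) = trace(a)*trace(b a b a^2) - trace(b a b a)  (reduce the a square) = x^2*z^2 - x*y*z - x^2 - z^2 + 2
trace(a^-1 b a^3 b) = trace(b a^3 b)*trace(a) - trace(b a^3 b a)  (eliminate a^-1) = x^3*y*z - x^4 - x^2*y^2 - x^2*z^2 + 4*x^2 + z^2 - 2
trace(b^-1 a^-1 b a^3) = trace(a^-1 b a^3)*trace(b) - trace(a^-1 b a^3 b)  (eliminate b^-1) = -x^3*y*z + x^4 + x^2*y^2 + x^2*z^2 + x*y*z - 4*x^2 - y^2 - z^2 + 2
trace(a b^-2 a^-1 b a^2) = trace(b^-1 a^-1 b a^3)*trace(b) - trace(b^-1 a^-1 b a^3 b)  (eliminate b^-1) = -x^3*y^2*z + x^4*y + x^2*y^3 + x^2*y*z^2 + x*y^2*z - 4*x^2*y - y^3 - y*z^2 - x*z + 3*y
and trace(b a b a b) = trace(b)*trace(a b a b) - trace(a b a) = y*z^2 - x*z - y
next, trace(b a b a b a) = trace(b a)*trace(b a b a) - trace(b^-1 a^-1)   [split at repeated b] = z^3 - 3*z
trace(a^-1 b a b a b) = trace(b a b a b)*trace(a) - trace(b a b a b a) = x*y*z^2 - x^2*z - z^3 - x*y + 3*z
and trace(b^-1 a^-1 b a b a) = trace(a^-1 b a b a)*trace(b) - trace(a^-1 b a b a b) = -x*y*z^2 + x^2*z + y^2*z + z^3 - 3*z
trace(a b^-2 a^-1 b a b) = trace(b^-1 a^-1 b a b a)*trace(b) - trace(b^-1 a^-1 b a b a b) = -x*y^2*z^2 + x^2*y*z + y^3*z + y*z^3 - 4*y*z + x
assemble the triple (trace(r) - 2; trace(r a) - x; trace(r b) - y)

-x^2*y^2*z + x^3*y + x*y^3 + x*y*z^2 - 3*x*y - z - 2; -x^3*y^2*z + x^4*y + x^2*y^3 + x^2*y*z^2 + x*y^2*z - 4*x^2*y - y^3 - y*z^2 - x*z - x + 3*y; -x*y^2*z^2 + x^2*y*z + y^3*z + y*z^3 - 4*y*z + x - y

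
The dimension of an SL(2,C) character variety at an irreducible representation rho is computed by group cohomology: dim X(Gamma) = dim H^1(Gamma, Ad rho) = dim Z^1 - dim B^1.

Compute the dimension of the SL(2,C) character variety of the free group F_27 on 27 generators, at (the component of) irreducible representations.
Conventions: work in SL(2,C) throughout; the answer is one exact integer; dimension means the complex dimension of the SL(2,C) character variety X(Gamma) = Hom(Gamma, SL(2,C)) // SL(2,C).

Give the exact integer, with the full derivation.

Here Gamma is free of rank 27 — no relator constrains a cocycle.
Z^1(Gamma, Ad rho) = (sl_2)^27: a cocycle is a free choice of one sl_2 vector per generator, so dim Z^1 = 3*27 = 81.
dim B^1 = 3: the coboundary map is injective because an irreducible image has centralizer 0 in sl_2.
dim H^1 = 81 - 3 = 78, which is dim X.

78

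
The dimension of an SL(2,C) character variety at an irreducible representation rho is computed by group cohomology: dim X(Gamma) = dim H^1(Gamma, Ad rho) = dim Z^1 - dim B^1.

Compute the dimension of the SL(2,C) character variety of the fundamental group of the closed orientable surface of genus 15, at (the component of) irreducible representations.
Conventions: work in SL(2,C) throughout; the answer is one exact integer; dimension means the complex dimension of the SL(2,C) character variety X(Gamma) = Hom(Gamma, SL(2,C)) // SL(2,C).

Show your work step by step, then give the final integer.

The genus-15 surface group: 2g = 30 generators, one relator prod [a_i, b_i].
A cocycle assigns one sl_2 vector per generator subject to the relator condition d_2(z) = 0: dim of the unconstrained space is 3*2g = 90.
At an irreducible rho, H^2 = coker(d_2) vanishes (Poincare duality: H^2 is dual to H^0 = invariants = 0), so d_2 is surjective onto sl_2 and dim Z^1 = 90 - 3 = 87.
dim B^1 = 3 (coboundaries, injective at irreducible rho).
dim X = dim H^1 = 87 - 3 = 84.

84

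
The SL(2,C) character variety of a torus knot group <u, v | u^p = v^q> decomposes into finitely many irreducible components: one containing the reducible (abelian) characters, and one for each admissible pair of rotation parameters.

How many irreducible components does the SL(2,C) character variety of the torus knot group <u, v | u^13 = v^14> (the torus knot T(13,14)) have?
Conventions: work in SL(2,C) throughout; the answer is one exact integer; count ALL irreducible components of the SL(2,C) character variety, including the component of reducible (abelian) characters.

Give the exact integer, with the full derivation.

Gamma = < u, v | u^13 = v^14 > (torus knot T(13,14)); the central element u^13 = v^14 acts as +I or -I in any irreducible SL(2,C) representation.
So on each irreducible component the traces are pinned: tr(u) = 2*cos(pi*alpha/13) with 1 <= alpha <= 12, tr(v) = 2*cos(pi*beta/14) with 1 <= beta <= 13.
Consistency of u^13 = (-1)^alpha I with v^14 = (-1)^beta I forces alpha = beta (mod 2).
count pairs: odd alpha (6 choices) x odd beta (7), plus even alpha (6) x even beta (6): 6*7 + 6*6 = 78.
components with irreducible characters: 78; plus the single component of reducible (abelian) characters: total 79.

79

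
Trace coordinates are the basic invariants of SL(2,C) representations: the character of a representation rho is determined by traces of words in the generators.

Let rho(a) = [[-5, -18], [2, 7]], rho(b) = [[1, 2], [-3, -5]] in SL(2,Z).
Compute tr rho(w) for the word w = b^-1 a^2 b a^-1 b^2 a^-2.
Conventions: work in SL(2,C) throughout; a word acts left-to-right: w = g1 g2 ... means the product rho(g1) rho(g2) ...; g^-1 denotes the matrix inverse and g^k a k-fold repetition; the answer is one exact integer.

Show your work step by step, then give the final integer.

198542

rho(b^-1) = [[-5, -2], [3, 1]]
... * rho(a) = [[-5, -18], [2, 7]]  ->  [[21, 76], [-13, -47]]
... * rho(a) = [[-5, -18], [2, 7]]  ->  [[47, 154], [-29, -95]]
... * rho(b) = [[1, 2], [-3, -5]]  ->  [[-415, -676], [256, 417]]
... * rho(a^-1) = [[7, 18], [-2, -5]]  ->  [[-1553, -4090], [958, 2523]]
... * rho(b) = [[1, 2], [-3, -5]]  ->  [[10717, 17344], [-6611, -10699]]
... * rho(b) = [[1, 2], [-3, -5]]  ->  [[-41315, -65286], [25486, 40273]]
... * rho(a^-1) = [[7, 18], [-2, -5]]  ->  [[-158633, -417240], [97856, 257383]]
... * rho(a^-1) = [[7, 18], [-2, -5]]  ->  [[-275951, -769194], [170226, 474493]]
tr = -275951 + 474493 = 198542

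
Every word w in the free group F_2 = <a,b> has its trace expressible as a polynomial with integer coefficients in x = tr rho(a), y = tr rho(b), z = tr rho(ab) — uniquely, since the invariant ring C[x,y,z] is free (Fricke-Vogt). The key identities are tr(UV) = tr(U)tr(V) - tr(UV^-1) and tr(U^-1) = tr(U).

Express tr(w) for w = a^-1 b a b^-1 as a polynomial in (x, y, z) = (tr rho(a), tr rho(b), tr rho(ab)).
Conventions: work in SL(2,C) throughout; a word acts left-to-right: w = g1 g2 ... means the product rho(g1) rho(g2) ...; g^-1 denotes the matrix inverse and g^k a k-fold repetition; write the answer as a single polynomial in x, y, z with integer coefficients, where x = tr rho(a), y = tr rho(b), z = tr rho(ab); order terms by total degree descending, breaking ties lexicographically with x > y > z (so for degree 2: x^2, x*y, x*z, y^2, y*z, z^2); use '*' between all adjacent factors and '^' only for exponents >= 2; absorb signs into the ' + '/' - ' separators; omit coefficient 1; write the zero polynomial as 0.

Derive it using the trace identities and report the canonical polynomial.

-x*y*z + x^2 + y^2 + z^2 - 2

and trace(a b a) = trace(a) * trace(b a) - trace(b)  (reduce the a square) = x*z - y
and trace(a b a b) = trace(b a) * trace(b a) - trace(1)  (split on b) = z^2 - 2
and trace(b a b^-1 a) = trace(a b a) * trace(b) - trace(a b a b)  (eliminate b^-1) = x*y*z - y^2 - z^2 + 2
trace(a^-1 b a b^-1) = trace(b a b^-1) * trace(a) - trace(b a b^-1 a)  (eliminate a^-1) = -x*y*z + x^2 + y^2 + z^2 - 2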